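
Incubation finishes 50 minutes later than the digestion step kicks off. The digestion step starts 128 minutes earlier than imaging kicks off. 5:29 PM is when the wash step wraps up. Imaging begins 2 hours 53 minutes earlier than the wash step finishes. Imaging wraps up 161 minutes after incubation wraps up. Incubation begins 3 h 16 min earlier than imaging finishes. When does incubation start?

12:43 PM

Imaging starts at 5:29 PM − 173 min = 2:36 PM.
The digestion step starts at 2:36 PM − 128 min = 12:28 PM.
Incubation ends at 12:28 PM + 50 min = 1:18 PM.
Imaging ends at 1:18 PM + 161 min = 3:59 PM.
Incubation starts at 3:59 PM − 196 min = 12:43 PM.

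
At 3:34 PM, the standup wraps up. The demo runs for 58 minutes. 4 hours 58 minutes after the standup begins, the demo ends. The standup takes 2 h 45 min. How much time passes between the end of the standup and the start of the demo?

75 minutes

The standup starts at 3:34 PM − 165 min = 12:49 PM.
The demo ends at 12:49 PM + 298 min = 5:47 PM.
The demo starts at 5:47 PM − 58 min = 4:49 PM.
From 3:34 PM to 4:49 PM is 75 minutes.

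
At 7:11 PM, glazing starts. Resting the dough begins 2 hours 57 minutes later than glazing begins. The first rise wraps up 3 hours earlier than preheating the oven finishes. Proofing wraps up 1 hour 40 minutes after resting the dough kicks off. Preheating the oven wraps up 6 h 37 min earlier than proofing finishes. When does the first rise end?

Resting the dough starts at 7:11 PM + 177 min = 10:08 PM.
Proofing ends at 10:08 PM + 100 min = 11:48 PM.
Preheating the oven ends at 11:48 PM − 397 min = 5:11 PM.
The first rise ends at 5:11 PM − 180 min = 2:11 PM.

2:11 PM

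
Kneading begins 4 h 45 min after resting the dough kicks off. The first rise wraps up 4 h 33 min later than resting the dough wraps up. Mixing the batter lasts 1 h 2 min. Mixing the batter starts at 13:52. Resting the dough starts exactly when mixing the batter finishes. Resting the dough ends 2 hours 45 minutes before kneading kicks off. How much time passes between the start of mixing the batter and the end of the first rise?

7 hours 35 minutes

Mixing the batter ends at 13:52 + 62 min = 14:54.
So resting the dough starts at 14:54.
Kneading starts at 14:54 + 285 min = 19:39.
Resting the dough ends at 19:39 − 165 min = 16:54.
The first rise ends at 16:54 + 273 min = 21:27.
From 13:52 to 21:27 is 7 hours 35 minutes.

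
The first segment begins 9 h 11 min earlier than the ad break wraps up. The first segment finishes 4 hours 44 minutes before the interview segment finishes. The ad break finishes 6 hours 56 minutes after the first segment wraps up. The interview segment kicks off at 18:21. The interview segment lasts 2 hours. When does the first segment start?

13:22

The interview segment ends at 18:21 + 120 min = 20:21.
The first segment ends at 20:21 − 284 min = 15:37.
The ad break ends at 15:37 + 416 min = 22:33.
The first segment starts at 22:33 − 551 min = 13:22.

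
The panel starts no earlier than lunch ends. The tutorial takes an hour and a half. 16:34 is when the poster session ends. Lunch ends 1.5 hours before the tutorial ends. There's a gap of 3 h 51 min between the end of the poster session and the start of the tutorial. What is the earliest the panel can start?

20:25

The tutorial starts at 16:34 + 231 min = 20:25.
The tutorial ends at 20:25 + 90 min = 21:55.
Lunch ends at 21:55 − 90 min = 20:25.
The panel is bounded by lunch, so the earliest it can start is 20:25.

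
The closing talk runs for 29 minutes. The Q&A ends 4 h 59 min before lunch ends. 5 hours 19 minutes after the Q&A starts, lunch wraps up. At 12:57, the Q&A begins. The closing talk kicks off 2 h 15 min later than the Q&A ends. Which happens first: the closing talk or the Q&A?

Lunch ends at 12:57 + 319 min = 18:16.
The Q&A ends at 18:16 − 299 min = 13:17.
The closing talk starts at 13:17 + 135 min = 15:32.
The closing talk starts at 15:32 and the Q&A starts at 12:57, so the Q&A is first.

the Q&A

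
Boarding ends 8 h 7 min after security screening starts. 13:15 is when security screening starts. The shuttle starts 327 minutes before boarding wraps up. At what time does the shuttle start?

Boarding ends at 13:15 + 487 min = 21:22.
The shuttle starts at 21:22 − 327 min = 15:55.

15:55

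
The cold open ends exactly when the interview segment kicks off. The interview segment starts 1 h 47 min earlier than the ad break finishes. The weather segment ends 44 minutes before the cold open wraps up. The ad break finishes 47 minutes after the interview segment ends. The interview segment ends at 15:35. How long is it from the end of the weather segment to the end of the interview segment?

104 minutes

The ad break ends at 15:35 + 47 min = 16:22.
The interview segment starts at 16:22 − 107 min = 14:35.
So the cold open ends at 14:35.
The weather segment ends at 14:35 − 44 min = 13:51.
From 13:51 to 15:35 is 104 minutes.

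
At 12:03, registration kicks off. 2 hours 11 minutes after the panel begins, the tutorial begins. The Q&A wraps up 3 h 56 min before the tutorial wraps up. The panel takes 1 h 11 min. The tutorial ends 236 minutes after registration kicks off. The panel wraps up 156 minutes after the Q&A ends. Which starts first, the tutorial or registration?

registration

The tutorial ends at 12:03 + 236 min = 15:59.
The Q&A ends at 15:59 − 236 min = 12:03.
The panel ends at 12:03 + 156 min = 14:39.
The panel starts at 14:39 − 71 min = 13:28.
The tutorial starts at 13:28 + 131 min = 15:39.
The tutorial starts at 15:39 and registration starts at 12:03, so registration is first.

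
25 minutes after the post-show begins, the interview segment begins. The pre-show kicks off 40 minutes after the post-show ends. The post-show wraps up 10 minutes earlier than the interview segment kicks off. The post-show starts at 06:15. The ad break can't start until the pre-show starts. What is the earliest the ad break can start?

The interview segment starts at 06:15 + 25 min = 06:40.
The post-show ends at 06:40 − 10 min = 06:30.
The pre-show starts at 06:30 + 40 min = 07:10.
The ad break is bounded by the pre-show, so the earliest it can start is 07:10.

07:10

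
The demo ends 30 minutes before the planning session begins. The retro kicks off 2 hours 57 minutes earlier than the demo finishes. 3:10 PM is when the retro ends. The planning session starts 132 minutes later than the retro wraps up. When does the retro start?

1:55 PM

The planning session starts at 3:10 PM + 132 min = 5:22 PM.
The demo ends at 5:22 PM − 30 min = 4:52 PM.
The retro starts at 4:52 PM − 177 min = 1:55 PM.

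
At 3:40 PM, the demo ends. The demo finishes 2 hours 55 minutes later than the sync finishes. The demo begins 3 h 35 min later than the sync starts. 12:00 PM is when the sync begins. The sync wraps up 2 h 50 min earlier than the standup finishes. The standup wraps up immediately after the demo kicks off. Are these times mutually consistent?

Yes

The demo starts at 12:00 PM + 215 min = 3:35 PM.
So the standup ends at 3:35 PM.
The sync ends at 3:35 PM − 170 min = 12:45 PM.
The demo ends at 12:45 PM + 175 min = 3:40 PM.
That matches the stated 3:40 PM, so the schedule is consistent.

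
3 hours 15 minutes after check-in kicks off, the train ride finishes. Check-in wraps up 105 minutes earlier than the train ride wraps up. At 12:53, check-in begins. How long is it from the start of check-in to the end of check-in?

The train ride ends at 12:53 + 195 min = 16:08.
Check-in ends at 16:08 − 105 min = 14:23.
From 12:53 to 14:23 is 90 minutes.

90 minutes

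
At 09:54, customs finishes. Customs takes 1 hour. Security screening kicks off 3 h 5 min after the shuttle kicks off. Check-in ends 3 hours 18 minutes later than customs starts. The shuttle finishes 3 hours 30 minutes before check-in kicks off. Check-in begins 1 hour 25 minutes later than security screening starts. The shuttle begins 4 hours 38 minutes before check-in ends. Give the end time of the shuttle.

Customs starts at 09:54 − 60 min = 08:54.
Check-in ends at 08:54 + 198 min = 12:12.
The shuttle starts at 12:12 − 278 min = 07:34.
Security screening starts at 07:34 + 185 min = 10:39.
Check-in starts at 10:39 + 85 min = 12:04.
The shuttle ends at 12:04 − 210 min = 08:34.

08:34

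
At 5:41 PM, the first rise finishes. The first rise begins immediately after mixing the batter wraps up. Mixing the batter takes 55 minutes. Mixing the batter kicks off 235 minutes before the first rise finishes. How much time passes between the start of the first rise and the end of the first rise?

180 minutes

Mixing the batter starts at 5:41 PM − 235 min = 1:46 PM.
Mixing the batter ends at 1:46 PM + 55 min = 2:41 PM.
So the first rise starts at 2:41 PM.
From 2:41 PM to 5:41 PM is 180 minutes.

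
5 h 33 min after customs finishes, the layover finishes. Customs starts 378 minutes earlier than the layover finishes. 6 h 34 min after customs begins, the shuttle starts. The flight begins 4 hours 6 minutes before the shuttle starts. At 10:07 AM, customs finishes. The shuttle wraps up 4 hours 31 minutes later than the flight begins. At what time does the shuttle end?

4:21 PM

The layover ends at 10:07 AM + 333 min = 3:40 PM.
Customs starts at 3:40 PM − 378 min = 9:22 AM.
The shuttle starts at 9:22 AM + 394 min = 3:56 PM.
The flight starts at 3:56 PM − 246 min = 11:50 AM.
The shuttle ends at 11:50 AM + 271 min = 4:21 PM.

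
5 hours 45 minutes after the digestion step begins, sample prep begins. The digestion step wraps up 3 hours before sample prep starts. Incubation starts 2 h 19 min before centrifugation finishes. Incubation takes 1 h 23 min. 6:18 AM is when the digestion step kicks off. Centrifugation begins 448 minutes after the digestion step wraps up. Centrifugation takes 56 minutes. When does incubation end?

Sample prep starts at 6:18 AM + 345 min = 12:03 PM.
The digestion step ends at 12:03 PM − 180 min = 9:03 AM.
Centrifugation starts at 9:03 AM + 448 min = 4:31 PM.
Centrifugation ends at 4:31 PM + 56 min = 5:27 PM.
Incubation starts at 5:27 PM − 139 min = 3:08 PM.
Incubation ends at 3:08 PM + 83 min = 4:31 PM.

4:31 PM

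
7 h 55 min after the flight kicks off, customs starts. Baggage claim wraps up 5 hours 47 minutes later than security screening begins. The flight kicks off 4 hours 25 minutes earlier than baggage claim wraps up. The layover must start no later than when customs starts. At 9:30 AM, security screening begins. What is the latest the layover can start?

Baggage claim ends at 9:30 AM + 347 min = 3:17 PM.
The flight starts at 3:17 PM − 265 min = 10:52 AM.
Customs starts at 10:52 AM + 475 min = 6:47 PM.
The layover is bounded by customs, so the latest it can start is 6:47 PM.

6:47 PM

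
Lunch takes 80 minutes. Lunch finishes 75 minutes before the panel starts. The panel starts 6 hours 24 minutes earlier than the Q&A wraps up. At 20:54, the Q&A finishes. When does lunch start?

11:55

The panel starts at 20:54 − 384 min = 14:30.
Lunch ends at 14:30 − 75 min = 13:15.
Lunch starts at 13:15 − 80 min = 11:55.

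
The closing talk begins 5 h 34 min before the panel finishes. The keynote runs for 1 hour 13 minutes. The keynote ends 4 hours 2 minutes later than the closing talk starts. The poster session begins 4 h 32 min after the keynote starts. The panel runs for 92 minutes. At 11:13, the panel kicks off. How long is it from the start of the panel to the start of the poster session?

199 minutes

The panel ends at 11:13 + 92 min = 12:45.
The closing talk starts at 12:45 − 334 min = 07:11.
The keynote ends at 07:11 + 242 min = 11:13.
The keynote starts at 11:13 − 73 min = 10:00.
The poster session starts at 10:00 + 272 min = 14:32.
From 11:13 to 14:32 is 199 minutes.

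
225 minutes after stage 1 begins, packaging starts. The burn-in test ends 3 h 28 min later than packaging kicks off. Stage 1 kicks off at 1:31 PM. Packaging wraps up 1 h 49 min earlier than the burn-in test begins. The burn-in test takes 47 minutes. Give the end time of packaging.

Packaging starts at 1:31 PM + 225 min = 5:16 PM.
The burn-in test ends at 5:16 PM + 208 min = 8:44 PM.
The burn-in test starts at 8:44 PM − 47 min = 7:57 PM.
Packaging ends at 7:57 PM − 109 min = 6:08 PM.

6:08 PM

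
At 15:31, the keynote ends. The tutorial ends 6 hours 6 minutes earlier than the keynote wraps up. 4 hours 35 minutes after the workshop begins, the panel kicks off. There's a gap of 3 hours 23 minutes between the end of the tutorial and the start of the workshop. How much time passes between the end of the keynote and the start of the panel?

1 h 52 min

The tutorial ends at 15:31 − 366 min = 09:25.
The workshop starts at 09:25 + 203 min = 12:48.
The panel starts at 12:48 + 275 min = 17:23.
From 15:31 to 17:23 is 1 h 52 min.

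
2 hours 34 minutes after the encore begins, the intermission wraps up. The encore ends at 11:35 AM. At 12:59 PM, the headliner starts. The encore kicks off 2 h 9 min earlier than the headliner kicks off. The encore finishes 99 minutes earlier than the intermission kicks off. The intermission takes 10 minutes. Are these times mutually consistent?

Yes

The encore starts at 12:59 PM − 129 min = 10:50 AM.
The intermission ends at 10:50 AM + 154 min = 1:24 PM.
The intermission starts at 1:24 PM − 10 min = 1:14 PM.
The encore ends at 1:14 PM − 99 min = 11:35 AM.
That matches the stated 11:35 AM, so the schedule is consistent.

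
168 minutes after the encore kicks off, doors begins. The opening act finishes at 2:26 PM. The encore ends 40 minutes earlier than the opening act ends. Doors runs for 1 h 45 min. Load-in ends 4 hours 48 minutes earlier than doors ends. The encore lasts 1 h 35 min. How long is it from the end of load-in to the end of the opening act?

The encore ends at 2:26 PM − 40 min = 1:46 PM.
The encore starts at 1:46 PM − 95 min = 12:11 PM.
Doors starts at 12:11 PM + 168 min = 2:59 PM.
Doors ends at 2:59 PM + 105 min = 4:44 PM.
Load-in ends at 4:44 PM − 288 min = 11:56 AM.
From 11:56 AM to 2:26 PM is 2.5 hours.

2.5 hours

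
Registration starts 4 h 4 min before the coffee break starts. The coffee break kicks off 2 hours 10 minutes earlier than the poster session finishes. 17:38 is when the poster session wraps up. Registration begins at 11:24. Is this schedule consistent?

The coffee break starts at 17:38 − 130 min = 15:28.
Registration starts at 15:28 − 244 min = 11:24.
That matches the stated 11:24, so the schedule is consistent.

Yes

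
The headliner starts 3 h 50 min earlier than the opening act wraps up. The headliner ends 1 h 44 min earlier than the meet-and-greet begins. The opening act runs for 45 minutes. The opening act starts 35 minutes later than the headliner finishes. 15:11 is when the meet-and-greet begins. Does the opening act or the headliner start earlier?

The headliner ends at 15:11 − 104 min = 13:27.
The opening act starts at 13:27 + 35 min = 14:02.
The opening act ends at 14:02 + 45 min = 14:47.
The headliner starts at 14:47 − 230 min = 10:57.
The opening act starts at 14:02 and the headliner starts at 10:57, so the headliner is first.

the headliner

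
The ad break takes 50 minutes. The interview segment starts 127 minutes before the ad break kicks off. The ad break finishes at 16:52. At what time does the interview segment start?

The ad break starts at 16:52 − 50 min = 16:02.
The interview segment starts at 16:02 − 127 min = 13:55.

13:55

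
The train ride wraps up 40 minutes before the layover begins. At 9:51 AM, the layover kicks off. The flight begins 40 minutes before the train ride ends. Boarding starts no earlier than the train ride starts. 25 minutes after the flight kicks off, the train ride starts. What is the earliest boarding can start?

8:56 AM

The train ride ends at 9:51 AM − 40 min = 9:11 AM.
The flight starts at 9:11 AM − 40 min = 8:31 AM.
The train ride starts at 8:31 AM + 25 min = 8:56 AM.
Boarding is bounded by the train ride, so the earliest it can start is 8:56 AM.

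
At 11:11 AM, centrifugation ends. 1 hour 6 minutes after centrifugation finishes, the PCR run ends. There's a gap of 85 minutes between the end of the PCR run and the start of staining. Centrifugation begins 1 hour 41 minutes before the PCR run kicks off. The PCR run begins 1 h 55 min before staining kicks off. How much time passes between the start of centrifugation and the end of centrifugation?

The PCR run ends at 11:11 AM + 66 min = 12:17 PM.
Staining starts at 12:17 PM + 85 min = 1:42 PM.
The PCR run starts at 1:42 PM − 115 min = 11:47 AM.
Centrifugation starts at 11:47 AM − 101 min = 10:06 AM.
From 10:06 AM to 11:11 AM is 65 minutes.

65 minutes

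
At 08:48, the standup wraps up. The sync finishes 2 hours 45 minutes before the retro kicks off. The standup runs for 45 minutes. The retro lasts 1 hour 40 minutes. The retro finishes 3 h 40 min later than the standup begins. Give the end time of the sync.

The standup starts at 08:48 − 45 min = 08:03.
The retro ends at 08:03 + 220 min = 11:43.
The retro starts at 11:43 − 100 min = 10:03.
The sync ends at 10:03 − 165 min = 07:18.

07:18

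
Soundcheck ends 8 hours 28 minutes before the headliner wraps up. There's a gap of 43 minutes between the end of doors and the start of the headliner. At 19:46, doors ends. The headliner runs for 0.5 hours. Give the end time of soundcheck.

The headliner starts at 19:46 + 43 min = 20:29.
The headliner ends at 20:29 + 30 min = 20:59.
Soundcheck ends at 20:59 − 508 min = 12:31.

12:31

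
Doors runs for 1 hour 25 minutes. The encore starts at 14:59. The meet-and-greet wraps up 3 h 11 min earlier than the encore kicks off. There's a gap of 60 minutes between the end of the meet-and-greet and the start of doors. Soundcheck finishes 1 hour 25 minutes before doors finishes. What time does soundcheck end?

The meet-and-greet ends at 14:59 − 191 min = 11:48.
Doors starts at 11:48 + 60 min = 12:48.
Doors ends at 12:48 + 85 min = 14:13.
Soundcheck ends at 14:13 − 85 min = 12:48.

12:48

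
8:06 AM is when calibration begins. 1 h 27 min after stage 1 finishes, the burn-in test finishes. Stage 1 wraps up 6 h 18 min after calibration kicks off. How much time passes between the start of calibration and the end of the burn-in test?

7 hours 45 minutes

Stage 1 ends at 8:06 AM + 378 min = 2:24 PM.
The burn-in test ends at 2:24 PM + 87 min = 3:51 PM.
From 8:06 AM to 3:51 PM is 7 hours 45 minutes.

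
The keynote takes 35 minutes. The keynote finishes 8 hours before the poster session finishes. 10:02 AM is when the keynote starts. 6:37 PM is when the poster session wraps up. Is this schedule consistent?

The keynote ends at 6:37 PM − 480 min = 10:37 AM.
The keynote starts at 10:37 AM − 35 min = 10:02 AM.
That matches the stated 10:02 AM, so the schedule is consistent.

Yes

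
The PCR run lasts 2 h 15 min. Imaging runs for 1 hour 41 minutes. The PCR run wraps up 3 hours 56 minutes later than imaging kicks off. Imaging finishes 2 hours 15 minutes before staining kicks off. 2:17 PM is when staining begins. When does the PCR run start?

Imaging ends at 2:17 PM − 135 min = 12:02 PM.
Imaging starts at 12:02 PM − 101 min = 10:21 AM.
The PCR run ends at 10:21 AM + 236 min = 2:17 PM.
The PCR run starts at 2:17 PM − 135 min = 12:02 PM.

12:02 PM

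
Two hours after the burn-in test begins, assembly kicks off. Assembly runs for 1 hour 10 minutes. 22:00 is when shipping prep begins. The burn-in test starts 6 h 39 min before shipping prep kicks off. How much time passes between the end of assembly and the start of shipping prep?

3 hours 29 minutes

The burn-in test starts at 22:00 − 399 min = 15:21.
Assembly starts at 15:21 + 120 min = 17:21.
Assembly ends at 17:21 + 70 min = 18:31.
From 18:31 to 22:00 is 3 hours 29 minutes.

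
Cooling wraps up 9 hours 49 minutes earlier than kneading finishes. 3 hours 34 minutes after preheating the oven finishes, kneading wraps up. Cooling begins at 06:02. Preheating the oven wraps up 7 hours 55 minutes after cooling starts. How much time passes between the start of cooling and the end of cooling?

Preheating the oven ends at 06:02 + 475 min = 13:57.
Kneading ends at 13:57 + 214 min = 17:31.
Cooling ends at 17:31 − 589 min = 07:42.
From 06:02 to 07:42 is 1 hour 40 minutes.

1 hour 40 minutes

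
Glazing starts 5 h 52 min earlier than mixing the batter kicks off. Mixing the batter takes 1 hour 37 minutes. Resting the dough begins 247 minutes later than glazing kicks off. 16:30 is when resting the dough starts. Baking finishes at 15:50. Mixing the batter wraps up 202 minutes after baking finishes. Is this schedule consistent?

Mixing the batter ends at 15:50 + 202 min = 19:12.
Mixing the batter starts at 19:12 − 97 min = 17:35.
Glazing starts at 17:35 − 352 min = 11:43.
Resting the dough starts at 11:43 + 247 min = 15:50.
But resting the dough is also said to start at 16:30 — a 40-minute conflict.

No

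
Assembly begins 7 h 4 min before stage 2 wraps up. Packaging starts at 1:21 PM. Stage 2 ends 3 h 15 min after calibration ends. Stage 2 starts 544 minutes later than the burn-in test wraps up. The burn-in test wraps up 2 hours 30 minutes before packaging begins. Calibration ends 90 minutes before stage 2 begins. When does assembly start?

2:36 PM

The burn-in test ends at 1:21 PM − 150 min = 10:51 AM.
Stage 2 starts at 10:51 AM + 544 min = 7:55 PM.
Calibration ends at 7:55 PM − 90 min = 6:25 PM.
Stage 2 ends at 6:25 PM + 195 min = 9:40 PM.
Assembly starts at 9:40 PM − 424 min = 2:36 PM.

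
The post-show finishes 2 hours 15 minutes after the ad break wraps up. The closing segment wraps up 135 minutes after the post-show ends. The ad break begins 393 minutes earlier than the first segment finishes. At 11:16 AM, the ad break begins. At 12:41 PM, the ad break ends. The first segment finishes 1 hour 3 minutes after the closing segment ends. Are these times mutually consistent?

No

The post-show ends at 12:41 PM + 135 min = 2:56 PM.
The closing segment ends at 2:56 PM + 135 min = 5:11 PM.
The first segment ends at 5:11 PM + 63 min = 6:14 PM.
The ad break starts at 6:14 PM − 393 min = 11:41 AM.
But the ad break is also said to start at 11:16 AM — a 25-minute conflict.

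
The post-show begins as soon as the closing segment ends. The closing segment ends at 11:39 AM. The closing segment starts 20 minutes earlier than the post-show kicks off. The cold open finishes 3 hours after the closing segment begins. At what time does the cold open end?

2:19 PM

The post-show starts at 11:39 AM.
The closing segment starts at 11:39 AM − 20 min = 11:19 AM.
The cold open ends at 11:19 AM + 180 min = 2:19 PM.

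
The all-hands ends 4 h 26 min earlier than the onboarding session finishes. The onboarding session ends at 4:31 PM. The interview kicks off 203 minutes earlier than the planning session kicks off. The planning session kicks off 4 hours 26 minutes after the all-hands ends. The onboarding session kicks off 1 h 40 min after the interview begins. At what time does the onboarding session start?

2:48 PM

The all-hands ends at 4:31 PM − 266 min = 12:05 PM.
The planning session starts at 12:05 PM + 266 min = 4:31 PM.
The interview starts at 4:31 PM − 203 min = 1:08 PM.
The onboarding session starts at 1:08 PM + 100 min = 2:48 PM.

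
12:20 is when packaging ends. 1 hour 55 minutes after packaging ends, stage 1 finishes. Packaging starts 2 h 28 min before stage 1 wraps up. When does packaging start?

Stage 1 ends at 12:20 + 115 min = 14:15.
Packaging starts at 14:15 − 148 min = 11:47.

11:47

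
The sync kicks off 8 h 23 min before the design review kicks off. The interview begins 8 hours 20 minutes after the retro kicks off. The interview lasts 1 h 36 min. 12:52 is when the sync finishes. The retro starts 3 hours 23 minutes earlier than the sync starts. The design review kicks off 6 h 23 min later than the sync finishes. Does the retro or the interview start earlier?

The design review starts at 12:52 + 383 min = 19:15.
The sync starts at 19:15 − 503 min = 10:52.
The retro starts at 10:52 − 203 min = 07:29.
The interview starts at 07:29 + 500 min = 15:49.
The retro starts at 07:29 and the interview starts at 15:49, so the retro is first.

the retro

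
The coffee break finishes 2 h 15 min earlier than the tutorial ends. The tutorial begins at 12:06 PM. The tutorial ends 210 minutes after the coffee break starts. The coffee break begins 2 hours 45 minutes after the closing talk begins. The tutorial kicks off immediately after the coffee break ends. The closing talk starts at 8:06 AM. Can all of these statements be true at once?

The coffee break starts at 8:06 AM + 165 min = 10:51 AM.
The tutorial ends at 10:51 AM + 210 min = 2:21 PM.
The coffee break ends at 2:21 PM − 135 min = 12:06 PM.
So the tutorial starts at 12:06 PM.
That matches the stated 12:06 PM, so the schedule is consistent.

Yes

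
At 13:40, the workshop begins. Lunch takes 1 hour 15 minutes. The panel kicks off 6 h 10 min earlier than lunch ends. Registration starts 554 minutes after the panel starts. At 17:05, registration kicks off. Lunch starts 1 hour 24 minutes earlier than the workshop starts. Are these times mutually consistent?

Lunch starts at 13:40 − 84 min = 12:16.
Lunch ends at 12:16 + 75 min = 13:31.
The panel starts at 13:31 − 370 min = 07:21.
Registration starts at 07:21 + 554 min = 16:35.
But registration is also said to start at 17:05 — a 30-minute conflict.

No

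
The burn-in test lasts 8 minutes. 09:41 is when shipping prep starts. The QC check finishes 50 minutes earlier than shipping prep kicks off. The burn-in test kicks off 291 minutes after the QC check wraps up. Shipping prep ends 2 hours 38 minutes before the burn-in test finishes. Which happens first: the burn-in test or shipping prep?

The QC check ends at 09:41 − 50 min = 08:51.
The burn-in test starts at 08:51 + 291 min = 13:42.
The burn-in test starts at 13:42 and shipping prep starts at 09:41, so shipping prep is first.

shipping prep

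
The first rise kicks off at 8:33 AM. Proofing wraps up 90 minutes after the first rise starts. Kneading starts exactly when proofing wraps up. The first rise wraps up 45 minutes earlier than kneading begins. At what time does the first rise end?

Proofing ends at 8:33 AM + 90 min = 10:03 AM.
So kneading starts at 10:03 AM.
The first rise ends at 10:03 AM − 45 min = 9:18 AM.

9:18 AM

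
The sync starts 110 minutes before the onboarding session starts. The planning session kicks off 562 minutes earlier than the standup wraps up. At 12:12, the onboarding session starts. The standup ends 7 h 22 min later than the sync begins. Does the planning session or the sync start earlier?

The sync starts at 12:12 − 110 min = 10:22.
The standup ends at 10:22 + 442 min = 17:44.
The planning session starts at 17:44 − 562 min = 08:22.
The planning session starts at 08:22 and the sync starts at 10:22, so the planning session is first.

the planning session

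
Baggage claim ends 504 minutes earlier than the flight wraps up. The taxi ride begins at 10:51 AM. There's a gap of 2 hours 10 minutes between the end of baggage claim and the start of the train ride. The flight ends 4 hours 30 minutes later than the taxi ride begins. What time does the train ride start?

9:07 AM

The flight ends at 10:51 AM + 270 min = 3:21 PM.
Baggage claim ends at 3:21 PM − 504 min = 6:57 AM.
The train ride starts at 6:57 AM + 130 min = 9:07 AM.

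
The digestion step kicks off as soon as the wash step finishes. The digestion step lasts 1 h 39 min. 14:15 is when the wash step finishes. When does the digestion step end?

The digestion step starts at 14:15.
The digestion step ends at 14:15 + 99 min = 15:54.

15:54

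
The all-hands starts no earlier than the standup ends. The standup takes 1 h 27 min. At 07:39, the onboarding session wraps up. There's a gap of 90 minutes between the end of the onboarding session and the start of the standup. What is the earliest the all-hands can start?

10:36

The standup starts at 07:39 + 90 min = 09:09.
The standup ends at 09:09 + 87 min = 10:36.
The all-hands is bounded by the standup, so the earliest it can start is 10:36.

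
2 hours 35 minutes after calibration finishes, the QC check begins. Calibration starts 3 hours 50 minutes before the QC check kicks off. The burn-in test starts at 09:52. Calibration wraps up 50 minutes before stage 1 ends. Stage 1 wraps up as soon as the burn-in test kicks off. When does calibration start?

07:47

Stage 1 ends at 09:52.
Calibration ends at 09:52 − 50 min = 09:02.
The QC check starts at 09:02 + 155 min = 11:37.
Calibration starts at 11:37 − 230 min = 07:47.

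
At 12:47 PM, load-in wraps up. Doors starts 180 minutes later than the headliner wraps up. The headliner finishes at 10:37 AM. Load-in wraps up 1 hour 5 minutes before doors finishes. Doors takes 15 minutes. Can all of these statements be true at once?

Doors starts at 10:37 AM + 180 min = 1:37 PM.
Doors ends at 1:37 PM + 15 min = 1:52 PM.
Load-in ends at 1:52 PM − 65 min = 12:47 PM.
That matches the stated 12:47 PM, so the schedule is consistent.

Yes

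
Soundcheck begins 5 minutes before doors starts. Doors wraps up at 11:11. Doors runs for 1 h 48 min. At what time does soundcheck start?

Doors starts at 11:11 − 108 min = 09:23.
Soundcheck starts at 09:23 − 5 min = 09:18.

09:18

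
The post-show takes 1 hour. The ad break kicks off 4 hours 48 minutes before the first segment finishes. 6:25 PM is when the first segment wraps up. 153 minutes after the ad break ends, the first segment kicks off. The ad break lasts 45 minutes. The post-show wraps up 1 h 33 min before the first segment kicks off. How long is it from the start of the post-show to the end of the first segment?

4 h 3 min

The ad break starts at 6:25 PM − 288 min = 1:37 PM.
The ad break ends at 1:37 PM + 45 min = 2:22 PM.
The first segment starts at 2:22 PM + 153 min = 4:55 PM.
The post-show ends at 4:55 PM − 93 min = 3:22 PM.
The post-show starts at 3:22 PM − 60 min = 2:22 PM.
From 2:22 PM to 6:25 PM is 4 h 3 min.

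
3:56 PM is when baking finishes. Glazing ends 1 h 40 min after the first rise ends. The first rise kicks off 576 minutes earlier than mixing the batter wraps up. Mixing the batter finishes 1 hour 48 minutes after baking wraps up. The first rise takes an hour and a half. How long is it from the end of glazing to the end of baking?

278 minutes

Mixing the batter ends at 3:56 PM + 108 min = 5:44 PM.
The first rise starts at 5:44 PM − 576 min = 8:08 AM.
The first rise ends at 8:08 AM + 90 min = 9:38 AM.
Glazing ends at 9:38 AM + 100 min = 11:18 AM.
From 11:18 AM to 3:56 PM is 278 minutes.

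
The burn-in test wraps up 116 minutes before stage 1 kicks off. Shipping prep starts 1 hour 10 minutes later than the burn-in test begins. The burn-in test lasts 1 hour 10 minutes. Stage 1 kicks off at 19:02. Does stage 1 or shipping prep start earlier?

shipping prep

The burn-in test ends at 19:02 − 116 min = 17:06.
The burn-in test starts at 17:06 − 70 min = 15:56.
Shipping prep starts at 15:56 + 70 min = 17:06.
Stage 1 starts at 19:02 and shipping prep starts at 17:06, so shipping prep is first.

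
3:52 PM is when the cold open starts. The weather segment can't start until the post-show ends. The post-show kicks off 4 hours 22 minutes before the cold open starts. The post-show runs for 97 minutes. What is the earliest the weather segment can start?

1:07 PM

The post-show starts at 3:52 PM − 262 min = 11:30 AM.
The post-show ends at 11:30 AM + 97 min = 1:07 PM.
The weather segment is bounded by the post-show, so the earliest it can start is 1:07 PM.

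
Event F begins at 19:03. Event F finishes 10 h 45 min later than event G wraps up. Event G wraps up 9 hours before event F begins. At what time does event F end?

Event G ends at 19:03 − 540 min = 10:03.
Event F ends at 10:03 + 645 min = 20:48.

20:48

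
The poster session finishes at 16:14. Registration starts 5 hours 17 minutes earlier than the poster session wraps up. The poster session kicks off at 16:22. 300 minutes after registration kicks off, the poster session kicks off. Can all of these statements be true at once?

Registration starts at 16:14 − 317 min = 10:57.
The poster session starts at 10:57 + 300 min = 15:57.
But the poster session is also said to start at 16:22 — a 25-minute conflict.

No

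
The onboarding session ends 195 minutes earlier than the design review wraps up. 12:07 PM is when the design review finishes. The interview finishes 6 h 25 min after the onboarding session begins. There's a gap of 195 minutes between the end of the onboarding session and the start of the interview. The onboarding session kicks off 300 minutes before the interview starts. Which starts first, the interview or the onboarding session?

the onboarding session

The onboarding session ends at 12:07 PM − 195 min = 8:52 AM.
The interview starts at 8:52 AM + 195 min = 12:07 PM.
The onboarding session starts at 12:07 PM − 300 min = 7:07 AM.
The interview starts at 12:07 PM and the onboarding session starts at 7:07 AM, so the onboarding session is first.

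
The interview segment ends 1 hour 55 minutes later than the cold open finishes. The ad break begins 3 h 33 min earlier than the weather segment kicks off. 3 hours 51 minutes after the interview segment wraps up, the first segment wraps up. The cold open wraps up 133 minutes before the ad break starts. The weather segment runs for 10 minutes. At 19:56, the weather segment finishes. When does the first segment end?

19:46

The weather segment starts at 19:56 − 10 min = 19:46.
The ad break starts at 19:46 − 213 min = 16:13.
The cold open ends at 16:13 − 133 min = 14:00.
The interview segment ends at 14:00 + 115 min = 15:55.
The first segment ends at 15:55 + 231 min = 19:46.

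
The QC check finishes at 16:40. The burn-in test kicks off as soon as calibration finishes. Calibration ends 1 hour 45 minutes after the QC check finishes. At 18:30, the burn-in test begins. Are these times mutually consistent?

Calibration ends at 16:40 + 105 min = 18:25.
So the burn-in test starts at 18:25.
But the burn-in test is also said to start at 18:30 — a 5-minute conflict.

No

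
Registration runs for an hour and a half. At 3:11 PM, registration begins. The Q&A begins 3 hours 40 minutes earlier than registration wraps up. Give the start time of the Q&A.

1:01 PM

Registration ends at 3:11 PM + 90 min = 4:41 PM.
The Q&A starts at 4:41 PM − 220 min = 1:01 PM.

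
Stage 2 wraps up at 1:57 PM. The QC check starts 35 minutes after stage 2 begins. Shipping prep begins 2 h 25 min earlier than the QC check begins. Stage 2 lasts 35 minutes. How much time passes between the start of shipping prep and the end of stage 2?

Stage 2 starts at 1:57 PM − 35 min = 1:22 PM.
The QC check starts at 1:22 PM + 35 min = 1:57 PM.
Shipping prep starts at 1:57 PM − 145 min = 11:32 AM.
From 11:32 AM to 1:57 PM is 2 hours 25 minutes.

2 hours 25 minutes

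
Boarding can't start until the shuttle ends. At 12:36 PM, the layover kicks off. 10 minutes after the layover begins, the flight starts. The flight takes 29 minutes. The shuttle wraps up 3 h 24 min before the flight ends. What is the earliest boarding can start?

The flight starts at 12:36 PM + 10 min = 12:46 PM.
The flight ends at 12:46 PM + 29 min = 1:15 PM.
The shuttle ends at 1:15 PM − 204 min = 9:51 AM.
Boarding is bounded by the shuttle, so the earliest it can start is 9:51 AM.

9:51 AM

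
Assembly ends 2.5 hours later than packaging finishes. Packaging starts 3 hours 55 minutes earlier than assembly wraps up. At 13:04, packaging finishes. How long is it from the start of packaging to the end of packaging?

Assembly ends at 13:04 + 150 min = 15:34.
Packaging starts at 15:34 − 235 min = 11:39.
From 11:39 to 13:04 is 1 hour 25 minutes.

1 hour 25 minutes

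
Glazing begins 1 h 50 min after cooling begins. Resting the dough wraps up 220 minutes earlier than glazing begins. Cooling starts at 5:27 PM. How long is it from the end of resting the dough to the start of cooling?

Glazing starts at 5:27 PM + 110 min = 7:17 PM.
Resting the dough ends at 7:17 PM − 220 min = 3:37 PM.
From 3:37 PM to 5:27 PM is 110 minutes.

110 minutes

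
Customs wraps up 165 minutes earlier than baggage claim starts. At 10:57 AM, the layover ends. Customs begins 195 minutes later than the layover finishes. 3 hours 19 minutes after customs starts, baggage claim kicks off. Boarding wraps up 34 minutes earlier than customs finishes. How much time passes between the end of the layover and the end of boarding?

3 hours 15 minutes

Customs starts at 10:57 AM + 195 min = 2:12 PM.
Baggage claim starts at 2:12 PM + 199 min = 5:31 PM.
Customs ends at 5:31 PM − 165 min = 2:46 PM.
Boarding ends at 2:46 PM − 34 min = 2:12 PM.
From 10:57 AM to 2:12 PM is 3 hours 15 minutes.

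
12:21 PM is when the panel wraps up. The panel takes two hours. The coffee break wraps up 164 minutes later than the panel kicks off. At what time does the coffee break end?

The panel starts at 12:21 PM − 120 min = 10:21 AM.
The coffee break ends at 10:21 AM + 164 min = 1:05 PM.

1:05 PM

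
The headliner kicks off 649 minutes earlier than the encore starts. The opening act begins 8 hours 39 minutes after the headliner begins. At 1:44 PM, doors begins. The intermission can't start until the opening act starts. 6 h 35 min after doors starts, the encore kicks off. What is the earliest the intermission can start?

The encore starts at 1:44 PM + 395 min = 8:19 PM.
The headliner starts at 8:19 PM − 649 min = 9:30 AM.
The opening act starts at 9:30 AM + 519 min = 6:09 PM.
The intermission is bounded by the opening act, so the earliest it can start is 6:09 PM.

6:09 PM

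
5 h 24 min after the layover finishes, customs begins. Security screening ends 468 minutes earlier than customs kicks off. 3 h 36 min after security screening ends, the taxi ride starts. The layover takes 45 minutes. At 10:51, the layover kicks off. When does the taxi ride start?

12:48

The layover ends at 10:51 + 45 min = 11:36.
Customs starts at 11:36 + 324 min = 17:00.
Security screening ends at 17:00 − 468 min = 09:12.
The taxi ride starts at 09:12 + 216 min = 12:48.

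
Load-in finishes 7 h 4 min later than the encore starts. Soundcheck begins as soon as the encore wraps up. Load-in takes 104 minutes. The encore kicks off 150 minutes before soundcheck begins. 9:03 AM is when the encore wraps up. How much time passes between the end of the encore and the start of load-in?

Soundcheck starts at 9:03 AM.
The encore starts at 9:03 AM − 150 min = 6:33 AM.
Load-in ends at 6:33 AM + 424 min = 1:37 PM.
Load-in starts at 1:37 PM − 104 min = 11:53 AM.
From 9:03 AM to 11:53 AM is 2 h 50 min.

2 h 50 min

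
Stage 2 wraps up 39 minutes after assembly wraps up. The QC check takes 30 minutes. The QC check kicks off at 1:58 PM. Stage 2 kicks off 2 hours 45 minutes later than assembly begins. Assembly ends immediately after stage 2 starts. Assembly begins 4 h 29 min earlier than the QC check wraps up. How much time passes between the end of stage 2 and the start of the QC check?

35 minutes

The QC check ends at 1:58 PM + 30 min = 2:28 PM.
Assembly starts at 2:28 PM − 269 min = 9:59 AM.
Stage 2 starts at 9:59 AM + 165 min = 12:44 PM.
So assembly ends at 12:44 PM.
Stage 2 ends at 12:44 PM + 39 min = 1:23 PM.
From 1:23 PM to 1:58 PM is 35 minutes.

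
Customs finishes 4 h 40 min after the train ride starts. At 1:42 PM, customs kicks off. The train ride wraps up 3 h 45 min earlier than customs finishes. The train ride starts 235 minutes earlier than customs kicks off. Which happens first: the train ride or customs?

The train ride starts at 1:42 PM − 235 min = 9:47 AM.
The train ride starts at 9:47 AM and customs starts at 1:42 PM, so the train ride is first.

the train ride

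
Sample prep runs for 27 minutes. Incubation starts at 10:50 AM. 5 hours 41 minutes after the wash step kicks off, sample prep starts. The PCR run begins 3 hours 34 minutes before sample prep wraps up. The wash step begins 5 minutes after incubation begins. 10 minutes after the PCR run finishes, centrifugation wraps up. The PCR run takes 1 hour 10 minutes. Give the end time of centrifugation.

2:49 PM

The wash step starts at 10:50 AM + 5 min = 10:55 AM.
Sample prep starts at 10:55 AM + 341 min = 4:36 PM.
Sample prep ends at 4:36 PM + 27 min = 5:03 PM.
The PCR run starts at 5:03 PM − 214 min = 1:29 PM.
The PCR run ends at 1:29 PM + 70 min = 2:39 PM.
Centrifugation ends at 2:39 PM + 10 min = 2:49 PM.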